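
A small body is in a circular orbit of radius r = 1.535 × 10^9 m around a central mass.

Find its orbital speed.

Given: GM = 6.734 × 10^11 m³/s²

For a circular orbit, gravity supplies the centripetal force, so v = √(GM / r).
v = √(6.734e+11 / 1.535e+09) m/s ≈ 20.95 m/s = 20.95 m/s.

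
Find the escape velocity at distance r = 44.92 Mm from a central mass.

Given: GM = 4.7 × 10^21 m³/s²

Convert to SI: r = 44.92 Mm = 4.492e+07 m.
Escape velocity comes from setting total energy to zero: ½v² − GM/r = 0 ⇒ v_esc = √(2GM / r).
v_esc = √(2 · 4.7e+21 / 4.492e+07) m/s ≈ 1.447e+07 m/s = 1.447e+04 km/s.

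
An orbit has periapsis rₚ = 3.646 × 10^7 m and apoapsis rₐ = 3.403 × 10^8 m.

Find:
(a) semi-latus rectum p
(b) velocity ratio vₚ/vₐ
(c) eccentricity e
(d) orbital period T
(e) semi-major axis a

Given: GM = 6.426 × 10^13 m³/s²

(a) From a = (rₚ + rₐ)/2 = 1.8838e+08 m and e = (rₐ − rₚ)/(rₐ + rₚ) = 0.806455, p = a(1 − e²) = 1.8838e+08 · (1 − (0.806455)²) ≈ 6.586e+07 m
(b) Conservation of angular momentum (rₚvₚ = rₐvₐ) gives vₚ/vₐ = rₐ/rₚ = 3.403e+08/3.646e+07 ≈ 9.334
(c) e = (rₐ − rₚ)/(rₐ + rₚ) = (3.403e+08 − 3.646e+07)/(3.403e+08 + 3.646e+07) ≈ 0.8065
(d) With a = (rₚ + rₐ)/2 = 1.8838e+08 m, T = 2π √(a³/GM) = 2π √((1.8838e+08)³/6.426e+13) s ≈ 2.027e+06 s
(e) a = (rₚ + rₐ)/2 = (3.646e+07 + 3.403e+08)/2 ≈ 1.884e+08 m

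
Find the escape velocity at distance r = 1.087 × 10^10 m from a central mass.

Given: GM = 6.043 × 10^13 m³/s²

Escape velocity comes from setting total energy to zero: ½v² − GM/r = 0 ⇒ v_esc = √(2GM / r).
v_esc = √(2 · 6.043e+13 / 1.087e+10) m/s ≈ 105.4 m/s = 105.4 m/s.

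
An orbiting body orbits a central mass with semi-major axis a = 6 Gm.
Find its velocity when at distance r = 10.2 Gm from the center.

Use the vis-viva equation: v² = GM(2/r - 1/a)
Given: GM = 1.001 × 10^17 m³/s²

Convert to SI: a = 6 Gm = 6e+09 m; r = 10.2 Gm = 1.02e+10 m.
Vis-viva: v = √(GM · (2/r − 1/a)).
2/r − 1/a = 2/1.02e+10 − 1/6e+09 = 2.94118e-11 m⁻¹.
v = √(1.001e+17 · 2.94118e-11) m/s ≈ 1716 m/s = 1.716 km/s.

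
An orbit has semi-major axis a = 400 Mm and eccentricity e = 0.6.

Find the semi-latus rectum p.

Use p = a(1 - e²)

Convert to SI: a = 400 Mm = 4e+08 m.
p = a (1 − e²).
p = 4e+08 · (1 − (0.6)²) = 4e+08 · 0.64 ≈ 2.56e+08 m = 256 Mm.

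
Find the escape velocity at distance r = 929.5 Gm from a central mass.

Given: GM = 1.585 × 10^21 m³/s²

Convert to SI: r = 929.5 Gm = 9.295e+11 m.
Escape velocity comes from setting total energy to zero: ½v² − GM/r = 0 ⇒ v_esc = √(2GM / r).
v_esc = √(2 · 1.585e+21 / 9.295e+11) m/s ≈ 5.84e+04 m/s = 58.4 km/s.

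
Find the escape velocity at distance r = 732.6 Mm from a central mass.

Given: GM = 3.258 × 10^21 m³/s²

Convert to SI: r = 732.6 Mm = 7.326e+08 m.
Escape velocity comes from setting total energy to zero: ½v² − GM/r = 0 ⇒ v_esc = √(2GM / r).
v_esc = √(2 · 3.258e+21 / 7.326e+08) m/s ≈ 2.982e+06 m/s = 2982 km/s.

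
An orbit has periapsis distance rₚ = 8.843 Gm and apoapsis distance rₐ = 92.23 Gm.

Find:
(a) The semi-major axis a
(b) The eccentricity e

Convert to SI: rₚ = 8.843 Gm = 8.843e+09 m; rₐ = 92.23 Gm = 9.223e+10 m.
(a) a = (rₚ + rₐ) / 2 = (8.843e+09 + 9.223e+10) / 2 ≈ 5.054e+10 m = 50.54 Gm.
(b) e = (rₐ − rₚ) / (rₐ + rₚ) = (9.223e+10 − 8.843e+09) / (9.223e+10 + 8.843e+09) ≈ 0.825.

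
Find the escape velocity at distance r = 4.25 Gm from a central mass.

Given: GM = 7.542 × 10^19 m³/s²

Convert to SI: r = 4.25 Gm = 4.25e+09 m.
Escape velocity comes from setting total energy to zero: ½v² − GM/r = 0 ⇒ v_esc = √(2GM / r).
v_esc = √(2 · 7.542e+19 / 4.25e+09) m/s ≈ 1.884e+05 m/s = 188.4 km/s.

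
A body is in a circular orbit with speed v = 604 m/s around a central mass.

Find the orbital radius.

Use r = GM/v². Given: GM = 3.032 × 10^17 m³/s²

For a circular orbit, v² = GM / r, so r = GM / v².
r = 3.032e+17 / (604)² m ≈ 8.311e+11 m = 831.1 Gm.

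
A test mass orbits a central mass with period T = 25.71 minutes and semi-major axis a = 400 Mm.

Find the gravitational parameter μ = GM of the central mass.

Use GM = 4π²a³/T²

Convert to SI: T = 25.71 minutes = 1542.6 s; a = 400 Mm = 4e+08 m.
GM = 4π² · a³ / T².
GM = 4π² · (4e+08)³ / (1542.6)² m³/s² ≈ 1.062e+21 m³/s² = 1.062 × 10^21 m³/s².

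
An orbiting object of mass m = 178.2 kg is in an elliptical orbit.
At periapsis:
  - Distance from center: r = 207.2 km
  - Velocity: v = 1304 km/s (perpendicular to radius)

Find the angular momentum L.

Convert to SI: r = 207.2 km = 207200 m; v = 1304 km/s = 1.304e+06 m/s.
Since v is perpendicular to r, L = m · v · r.
L = 178.2 · 1.304e+06 · 207200 kg·m²/s ≈ 4.815e+13 kg·m²/s.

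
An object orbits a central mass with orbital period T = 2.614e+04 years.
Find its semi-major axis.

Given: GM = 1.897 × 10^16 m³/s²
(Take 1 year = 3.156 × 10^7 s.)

Convert to SI: T = 2.614e+04 years = 8.24978e+11 s.
Invert Kepler's third law: a = (GM · T² / (4π²))^(1/3).
Substituting T = 8.24978e+11 s and GM = 1.897e+16 m³/s²:
a = (1.897e+16 · (8.24978e+11)² / (4π²))^(1/3) m
a ≈ 6.89e+12 m = 6.89 Tm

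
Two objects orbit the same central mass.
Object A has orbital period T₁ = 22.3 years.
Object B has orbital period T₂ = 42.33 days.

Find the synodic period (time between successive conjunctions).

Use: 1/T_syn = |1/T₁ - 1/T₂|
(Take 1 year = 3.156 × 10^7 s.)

Convert to SI: T₁ = 22.3 years = 7.03788e+08 s; T₂ = 42.33 days = 3.65731e+06 s.
T_syn = |T₁ · T₂ / (T₁ − T₂)|.
T_syn = |7.03788e+08 · 3.65731e+06 / (7.03788e+08 − 3.65731e+06)| s ≈ 3.676e+06 s = 42.55 days.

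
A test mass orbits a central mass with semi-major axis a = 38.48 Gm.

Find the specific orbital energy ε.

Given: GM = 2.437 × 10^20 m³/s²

Convert to SI: a = 38.48 Gm = 3.848e+10 m.
ε = −GM / (2a).
ε = −2.437e+20 / (2 · 3.848e+10) J/kg ≈ -3.167e+09 J/kg = -3.167 GJ/kg.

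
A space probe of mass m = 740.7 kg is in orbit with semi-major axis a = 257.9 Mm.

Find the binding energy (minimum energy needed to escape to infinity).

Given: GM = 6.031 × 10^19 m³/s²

Convert to SI: a = 257.9 Mm = 2.579e+08 m.
Total orbital energy is E = −GMm/(2a); binding energy is E_bind = −E = GMm/(2a).
E_bind = 6.031e+19 · 740.7 / (2 · 2.579e+08) J ≈ 8.661e+13 J = 86.61 TJ.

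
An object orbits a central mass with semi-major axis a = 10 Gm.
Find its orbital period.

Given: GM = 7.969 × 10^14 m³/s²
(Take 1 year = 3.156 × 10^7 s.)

Convert to SI: a = 10 Gm = 1e+10 m.
Kepler's third law: T = 2π √(a³ / GM).
Substituting a = 1e+10 m and GM = 7.969e+14 m³/s²:
T = 2π √((1e+10)³ / 7.969e+14) s
T ≈ 2.226e+08 s = 7.052 years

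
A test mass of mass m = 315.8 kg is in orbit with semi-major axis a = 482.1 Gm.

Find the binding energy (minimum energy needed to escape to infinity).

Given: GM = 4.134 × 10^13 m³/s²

Convert to SI: a = 482.1 Gm = 4.821e+11 m.
Total orbital energy is E = −GMm/(2a); binding energy is E_bind = −E = GMm/(2a).
E_bind = 4.134e+13 · 315.8 / (2 · 4.821e+11) J ≈ 1.354e+04 J = 13.54 kJ.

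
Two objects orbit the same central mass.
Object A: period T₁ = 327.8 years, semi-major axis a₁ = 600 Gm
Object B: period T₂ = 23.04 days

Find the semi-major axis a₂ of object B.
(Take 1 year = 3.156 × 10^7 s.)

Convert to SI: T₁ = 327.8 years = 1.03454e+10 s; a₁ = 600 Gm = 6e+11 m; T₂ = 23.04 days = 1.99066e+06 s.
Kepler's third law: (T₁/T₂)² = (a₁/a₂)³ ⇒ a₂ = a₁ · (T₂/T₁)^(2/3).
T₂/T₁ = 1.99066e+06 / 1.03454e+10 = 0.00019242.
a₂ = 6e+11 · (0.00019242)^(2/3) m ≈ 2e+09 m = 2 Gm.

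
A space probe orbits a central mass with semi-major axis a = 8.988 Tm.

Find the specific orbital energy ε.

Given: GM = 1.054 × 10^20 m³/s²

Convert to SI: a = 8.988 Tm = 8.988e+12 m.
ε = −GM / (2a).
ε = −1.054e+20 / (2 · 8.988e+12) J/kg ≈ -5.863e+06 J/kg = -5.863 MJ/kg.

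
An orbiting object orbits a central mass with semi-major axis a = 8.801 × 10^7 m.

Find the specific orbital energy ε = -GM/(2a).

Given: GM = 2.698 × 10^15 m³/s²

ε = −GM / (2a).
ε = −2.698e+15 / (2 · 8.801e+07) J/kg ≈ -1.533e+07 J/kg = -15.33 MJ/kg.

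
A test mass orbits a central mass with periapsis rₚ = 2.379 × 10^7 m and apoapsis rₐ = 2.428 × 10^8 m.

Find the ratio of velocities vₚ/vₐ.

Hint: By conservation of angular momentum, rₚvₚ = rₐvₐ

Conservation of angular momentum gives rₚvₚ = rₐvₐ, so vₚ/vₐ = rₐ/rₚ.
vₚ/vₐ = 2.428e+08 / 2.379e+07 ≈ 10.21.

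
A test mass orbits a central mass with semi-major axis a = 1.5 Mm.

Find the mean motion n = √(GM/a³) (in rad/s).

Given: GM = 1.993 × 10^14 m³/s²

Convert to SI: a = 1.5 Mm = 1.5e+06 m.
n = √(GM / a³).
n = √(1.993e+14 / (1.5e+06)³) rad/s ≈ 0.007685 rad/s.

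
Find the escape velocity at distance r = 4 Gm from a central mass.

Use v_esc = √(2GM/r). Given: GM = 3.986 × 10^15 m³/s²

Convert to SI: r = 4 Gm = 4e+09 m.
Escape velocity comes from setting total energy to zero: ½v² − GM/r = 0 ⇒ v_esc = √(2GM / r).
v_esc = √(2 · 3.986e+15 / 4e+09) m/s ≈ 1412 m/s = 1.412 km/s.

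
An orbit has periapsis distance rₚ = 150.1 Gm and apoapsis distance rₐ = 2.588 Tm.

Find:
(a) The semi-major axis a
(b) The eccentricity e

Convert to SI: rₚ = 150.1 Gm = 1.501e+11 m; rₐ = 2.588 Tm = 2.588e+12 m.
(a) a = (rₚ + rₐ) / 2 = (1.501e+11 + 2.588e+12) / 2 ≈ 1.369e+12 m = 1.369 Tm.
(b) e = (rₐ − rₚ) / (rₐ + rₚ) = (2.588e+12 − 1.501e+11) / (2.588e+12 + 1.501e+11) ≈ 0.8904.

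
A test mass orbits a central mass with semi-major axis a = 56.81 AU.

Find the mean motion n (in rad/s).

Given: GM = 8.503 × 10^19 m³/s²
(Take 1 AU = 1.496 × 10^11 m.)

Convert to SI: a = 56.81 AU = 8.49878e+12 m.
n = √(GM / a³).
n = √(8.503e+19 / (8.49878e+12)³) rad/s ≈ 3.722e-10 rad/s.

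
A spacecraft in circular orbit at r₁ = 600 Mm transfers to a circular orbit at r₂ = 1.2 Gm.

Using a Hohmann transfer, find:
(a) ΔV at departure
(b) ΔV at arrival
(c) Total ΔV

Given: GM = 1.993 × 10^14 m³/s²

Convert to SI: r₁ = 600 Mm = 6e+08 m; r₂ = 1.2 Gm = 1.2e+09 m.
Transfer semi-major axis: a_t = (r₁ + r₂)/2 = (6e+08 + 1.2e+09)/2 = 9e+08 m.
Circular speeds: v₁ = √(GM/r₁) = 576.339 m/s, v₂ = √(GM/r₂) = 407.533 m/s.
Transfer speeds (vis-viva v² = GM(2/r − 1/a_t)): v₁ᵗ = 665.499 m/s, v₂ᵗ = 332.749 m/s.
(a) ΔV₁ = |v₁ᵗ − v₁| ≈ 89.16 m/s = 89.16 m/s.
(b) ΔV₂ = |v₂ − v₂ᵗ| ≈ 74.78 m/s = 74.78 m/s.
(c) ΔV_total = ΔV₁ + ΔV₂ ≈ 163.9 m/s = 163.9 m/s.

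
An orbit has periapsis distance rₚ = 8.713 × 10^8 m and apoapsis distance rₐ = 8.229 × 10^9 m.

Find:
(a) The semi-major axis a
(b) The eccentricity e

(a) a = (rₚ + rₐ) / 2 = (8.713e+08 + 8.229e+09) / 2 ≈ 4.55e+09 m = 4.55 × 10^9 m.
(b) e = (rₐ − rₚ) / (rₐ + rₚ) = (8.229e+09 − 8.713e+08) / (8.229e+09 + 8.713e+08) ≈ 0.8085.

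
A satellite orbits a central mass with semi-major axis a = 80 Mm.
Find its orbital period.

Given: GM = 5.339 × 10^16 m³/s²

Convert to SI: a = 80 Mm = 8e+07 m.
Kepler's third law: T = 2π √(a³ / GM).
Substituting a = 8e+07 m and GM = 5.339e+16 m³/s²:
T = 2π √((8e+07)³ / 5.339e+16) s
T ≈ 1.946e+04 s = 5.405 hours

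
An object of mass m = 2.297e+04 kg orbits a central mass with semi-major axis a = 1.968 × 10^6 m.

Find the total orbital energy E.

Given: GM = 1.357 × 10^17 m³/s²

E = −GMm / (2a).
E = −1.357e+17 · 2.297e+04 / (2 · 1.968e+06) J ≈ -7.919e+14 J = -791.9 TJ.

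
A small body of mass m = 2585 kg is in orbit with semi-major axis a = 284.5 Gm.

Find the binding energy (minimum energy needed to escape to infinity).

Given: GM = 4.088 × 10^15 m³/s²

Convert to SI: a = 284.5 Gm = 2.845e+11 m.
Total orbital energy is E = −GMm/(2a); binding energy is E_bind = −E = GMm/(2a).
E_bind = 4.088e+15 · 2585 / (2 · 2.845e+11) J ≈ 1.857e+07 J = 18.57 MJ.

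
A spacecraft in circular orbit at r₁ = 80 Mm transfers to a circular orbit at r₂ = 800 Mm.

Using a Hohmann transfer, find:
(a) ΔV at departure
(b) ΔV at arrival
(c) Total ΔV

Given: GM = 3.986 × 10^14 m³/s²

Convert to SI: r₁ = 80 Mm = 8e+07 m; r₂ = 800 Mm = 8e+08 m.
Transfer semi-major axis: a_t = (r₁ + r₂)/2 = (8e+07 + 8e+08)/2 = 4.4e+08 m.
Circular speeds: v₁ = √(GM/r₁) = 2232.15 m/s, v₂ = √(GM/r₂) = 705.868 m/s.
Transfer speeds (vis-viva v² = GM(2/r − 1/a_t)): v₁ᵗ = 3009.83 m/s, v₂ᵗ = 300.983 m/s.
(a) ΔV₁ = |v₁ᵗ − v₁| ≈ 777.7 m/s = 777.7 m/s.
(b) ΔV₂ = |v₂ − v₂ᵗ| ≈ 404.9 m/s = 404.9 m/s.
(c) ΔV_total = ΔV₁ + ΔV₂ ≈ 1183 m/s = 1.183 km/s.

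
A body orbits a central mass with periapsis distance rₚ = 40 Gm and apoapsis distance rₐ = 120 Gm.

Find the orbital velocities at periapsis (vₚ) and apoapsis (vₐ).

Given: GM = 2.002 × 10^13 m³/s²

Convert to SI: rₚ = 40 Gm = 4e+10 m; rₐ = 120 Gm = 1.2e+11 m.
Use the vis-viva equation v² = GM(2/r − 1/a) with a = (rₚ + rₐ)/2 = (4e+10 + 1.2e+11)/2 = 8e+10 m.
vₚ = √(GM · (2/rₚ − 1/a)) = √(2.002e+13 · (2/4e+10 − 1/8e+10)) m/s ≈ 27.4 m/s = 27.4 m/s.
vₐ = √(GM · (2/rₐ − 1/a)) = √(2.002e+13 · (2/1.2e+11 − 1/8e+10)) m/s ≈ 9.133 m/s = 9.133 m/s.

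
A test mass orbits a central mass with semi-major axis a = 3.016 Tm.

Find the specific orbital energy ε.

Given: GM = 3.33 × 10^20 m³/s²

Convert to SI: a = 3.016 Tm = 3.016e+12 m.
ε = −GM / (2a).
ε = −3.33e+20 / (2 · 3.016e+12) J/kg ≈ -5.521e+07 J/kg = -55.21 MJ/kg.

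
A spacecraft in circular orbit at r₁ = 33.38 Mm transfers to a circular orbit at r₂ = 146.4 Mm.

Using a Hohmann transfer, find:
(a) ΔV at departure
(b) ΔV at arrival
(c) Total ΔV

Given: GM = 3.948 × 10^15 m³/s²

Convert to SI: r₁ = 33.38 Mm = 3.338e+07 m; r₂ = 146.4 Mm = 1.464e+08 m.
Transfer semi-major axis: a_t = (r₁ + r₂)/2 = (3.338e+07 + 1.464e+08)/2 = 8.989e+07 m.
Circular speeds: v₁ = √(GM/r₁) = 10875.4 m/s, v₂ = √(GM/r₂) = 5193 m/s.
Transfer speeds (vis-viva v² = GM(2/r − 1/a_t)): v₁ᵗ = 13879.1 m/s, v₂ᵗ = 3164.5 m/s.
(a) ΔV₁ = |v₁ᵗ − v₁| ≈ 3004 m/s = 3.004 km/s.
(b) ΔV₂ = |v₂ − v₂ᵗ| ≈ 2028 m/s = 2.028 km/s.
(c) ΔV_total = ΔV₁ + ΔV₂ ≈ 5032 m/s = 5.032 km/s.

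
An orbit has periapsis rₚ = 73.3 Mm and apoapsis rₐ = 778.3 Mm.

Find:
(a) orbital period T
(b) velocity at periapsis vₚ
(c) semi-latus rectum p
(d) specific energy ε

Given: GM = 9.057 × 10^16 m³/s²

Convert to SI: rₚ = 73.3 Mm = 7.33e+07 m; rₐ = 778.3 Mm = 7.783e+08 m.
(a) With a = (rₚ + rₐ)/2 = 4.258e+08 m, T = 2π √(a³/GM) = 2π √((4.258e+08)³/9.057e+16) s ≈ 1.834e+05 s
(b) With a = (rₚ + rₐ)/2 = 4.258e+08 m, vₚ = √(GM (2/rₚ − 1/a)) = √(9.057e+16 · (2/7.33e+07 − 1/4.258e+08)) m/s ≈ 4.752e+04 m/s
(c) From a = (rₚ + rₐ)/2 = 4.258e+08 m and e = (rₐ − rₚ)/(rₐ + rₚ) = 0.827853, p = a(1 − e²) = 4.258e+08 · (1 − (0.827853)²) ≈ 1.34e+08 m
(d) With a = (rₚ + rₐ)/2 = 4.258e+08 m, ε = −GM/(2a) = −9.057e+16/(2 · 4.258e+08) J/kg ≈ -1.064e+08 J/kg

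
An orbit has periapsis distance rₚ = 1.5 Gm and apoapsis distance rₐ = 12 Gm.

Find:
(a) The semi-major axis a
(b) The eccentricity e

Convert to SI: rₚ = 1.5 Gm = 1.5e+09 m; rₐ = 12 Gm = 1.2e+10 m.
(a) a = (rₚ + rₐ) / 2 = (1.5e+09 + 1.2e+10) / 2 ≈ 6.75e+09 m = 6.75 Gm.
(b) e = (rₐ − rₚ) / (rₐ + rₚ) = (1.2e+10 − 1.5e+09) / (1.2e+10 + 1.5e+09) ≈ 0.7778.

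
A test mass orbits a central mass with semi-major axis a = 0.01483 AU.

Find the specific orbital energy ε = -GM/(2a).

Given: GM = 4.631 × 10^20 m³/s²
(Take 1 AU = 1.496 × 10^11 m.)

Convert to SI: a = 0.01483 AU = 2.21857e+09 m.
ε = −GM / (2a).
ε = −4.631e+20 / (2 · 2.21857e+09) J/kg ≈ -1.044e+11 J/kg = -104.4 GJ/kg.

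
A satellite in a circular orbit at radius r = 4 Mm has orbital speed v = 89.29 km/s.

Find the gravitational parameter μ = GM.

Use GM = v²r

Convert to SI: r = 4 Mm = 4e+06 m; v = 89.29 km/s = 89290 m/s.
For a circular orbit v² = GM/r, so GM = v² · r.
GM = (89290)² · 4e+06 m³/s² ≈ 3.189e+16 m³/s² = 3.189 × 10^16 m³/s².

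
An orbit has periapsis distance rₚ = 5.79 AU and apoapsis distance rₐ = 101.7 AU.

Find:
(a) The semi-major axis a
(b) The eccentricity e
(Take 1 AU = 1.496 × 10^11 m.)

Convert to SI: rₚ = 5.79 AU = 8.66184e+11 m; rₐ = 101.7 AU = 1.52143e+13 m.
(a) a = (rₚ + rₐ) / 2 = (8.66184e+11 + 1.52143e+13) / 2 ≈ 8.04e+12 m = 53.74 AU.
(b) e = (rₐ − rₚ) / (rₐ + rₚ) = (1.52143e+13 − 8.66184e+11) / (1.52143e+13 + 8.66184e+11) ≈ 0.8923.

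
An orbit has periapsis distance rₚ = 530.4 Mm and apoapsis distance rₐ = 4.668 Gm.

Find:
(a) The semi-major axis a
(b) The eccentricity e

Convert to SI: rₚ = 530.4 Mm = 5.304e+08 m; rₐ = 4.668 Gm = 4.668e+09 m.
(a) a = (rₚ + rₐ) / 2 = (5.304e+08 + 4.668e+09) / 2 ≈ 2.599e+09 m = 2.599 Gm.
(b) e = (rₐ − rₚ) / (rₐ + rₚ) = (4.668e+09 − 5.304e+08) / (4.668e+09 + 5.304e+08) ≈ 0.7959.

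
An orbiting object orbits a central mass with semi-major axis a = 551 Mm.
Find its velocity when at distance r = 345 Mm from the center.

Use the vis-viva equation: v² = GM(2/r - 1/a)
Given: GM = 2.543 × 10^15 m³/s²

Convert to SI: a = 551 Mm = 5.51e+08 m; r = 345 Mm = 3.45e+08 m.
Vis-viva: v = √(GM · (2/r − 1/a)).
2/r − 1/a = 2/3.45e+08 − 1/5.51e+08 = 3.98222e-09 m⁻¹.
v = √(2.543e+15 · 3.98222e-09) m/s ≈ 3182 m/s = 3.182 km/s.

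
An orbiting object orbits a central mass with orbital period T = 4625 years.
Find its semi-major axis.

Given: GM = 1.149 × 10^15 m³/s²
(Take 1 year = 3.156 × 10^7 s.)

Convert to SI: T = 4625 years = 1.45965e+11 s.
Invert Kepler's third law: a = (GM · T² / (4π²))^(1/3).
Substituting T = 1.45965e+11 s and GM = 1.149e+15 m³/s²:
a = (1.149e+15 · (1.45965e+11)² / (4π²))^(1/3) m
a ≈ 8.527e+11 m = 852.7 Gm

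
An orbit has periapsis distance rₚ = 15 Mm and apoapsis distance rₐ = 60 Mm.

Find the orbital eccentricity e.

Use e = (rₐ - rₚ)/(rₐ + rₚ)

Convert to SI: rₚ = 15 Mm = 1.5e+07 m; rₐ = 60 Mm = 6e+07 m.
e = (rₐ − rₚ) / (rₐ + rₚ).
e = (6e+07 − 1.5e+07) / (6e+07 + 1.5e+07) = 4.5e+07 / 7.5e+07 ≈ 0.6.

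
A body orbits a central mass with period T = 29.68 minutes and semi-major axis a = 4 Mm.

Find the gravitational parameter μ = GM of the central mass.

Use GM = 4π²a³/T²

Convert to SI: T = 29.68 minutes = 1780.8 s; a = 4 Mm = 4e+06 m.
GM = 4π² · a³ / T².
GM = 4π² · (4e+06)³ / (1780.8)² m³/s² ≈ 7.967e+14 m³/s² = 7.967 × 10^14 m³/s².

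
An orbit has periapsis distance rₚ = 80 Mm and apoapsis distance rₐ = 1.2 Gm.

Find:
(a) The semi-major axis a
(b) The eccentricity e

Convert to SI: rₚ = 80 Mm = 8e+07 m; rₐ = 1.2 Gm = 1.2e+09 m.
(a) a = (rₚ + rₐ) / 2 = (8e+07 + 1.2e+09) / 2 ≈ 6.4e+08 m = 640 Mm.
(b) e = (rₐ − rₚ) / (rₐ + rₚ) = (1.2e+09 − 8e+07) / (1.2e+09 + 8e+07) ≈ 0.875.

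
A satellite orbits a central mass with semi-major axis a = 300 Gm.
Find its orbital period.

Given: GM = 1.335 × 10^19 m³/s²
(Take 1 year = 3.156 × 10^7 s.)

Convert to SI: a = 300 Gm = 3e+11 m.
Kepler's third law: T = 2π √(a³ / GM).
Substituting a = 3e+11 m and GM = 1.335e+19 m³/s²:
T = 2π √((3e+11)³ / 1.335e+19) s
T ≈ 2.826e+08 s = 8.953 years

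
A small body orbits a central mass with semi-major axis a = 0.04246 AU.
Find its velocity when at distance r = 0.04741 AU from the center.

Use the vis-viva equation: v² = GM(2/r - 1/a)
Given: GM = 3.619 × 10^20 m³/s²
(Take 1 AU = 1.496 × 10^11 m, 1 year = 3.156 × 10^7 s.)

Convert to SI: a = 0.04246 AU = 6.35202e+09 m; r = 0.04741 AU = 7.09254e+09 m.
Vis-viva: v = √(GM · (2/r − 1/a)).
2/r − 1/a = 2/7.09254e+09 − 1/6.35202e+09 = 1.24556e-10 m⁻¹.
v = √(3.619e+20 · 1.24556e-10) m/s ≈ 2.123e+05 m/s = 44.79 AU/year.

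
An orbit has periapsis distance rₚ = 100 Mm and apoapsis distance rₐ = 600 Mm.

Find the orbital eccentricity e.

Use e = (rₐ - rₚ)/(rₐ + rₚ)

Convert to SI: rₚ = 100 Mm = 1e+08 m; rₐ = 600 Mm = 6e+08 m.
e = (rₐ − rₚ) / (rₐ + rₚ).
e = (6e+08 − 1e+08) / (6e+08 + 1e+08) = 5e+08 / 7e+08 ≈ 0.7143.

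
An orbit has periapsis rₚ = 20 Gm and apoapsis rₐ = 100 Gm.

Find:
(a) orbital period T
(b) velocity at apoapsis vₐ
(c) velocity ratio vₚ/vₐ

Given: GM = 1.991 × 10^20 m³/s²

Convert to SI: rₚ = 20 Gm = 2e+10 m; rₐ = 100 Gm = 1e+11 m.
(a) With a = (rₚ + rₐ)/2 = 6e+10 m, T = 2π √(a³/GM) = 2π √((6e+10)³/1.991e+20) s ≈ 6.544e+06 s
(b) With a = (rₚ + rₐ)/2 = 6e+10 m, vₐ = √(GM (2/rₐ − 1/a)) = √(1.991e+20 · (2/1e+11 − 1/6e+10)) m/s ≈ 2.576e+04 m/s
(c) Conservation of angular momentum (rₚvₚ = rₐvₐ) gives vₚ/vₐ = rₐ/rₚ = 1e+11/2e+10 ≈ 5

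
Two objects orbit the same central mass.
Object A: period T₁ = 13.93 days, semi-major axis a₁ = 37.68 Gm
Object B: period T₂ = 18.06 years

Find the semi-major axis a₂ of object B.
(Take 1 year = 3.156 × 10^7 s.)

Convert to SI: T₁ = 13.93 days = 1.20355e+06 s; a₁ = 37.68 Gm = 3.768e+10 m; T₂ = 18.06 years = 5.69974e+08 s.
Kepler's third law: (T₁/T₂)² = (a₁/a₂)³ ⇒ a₂ = a₁ · (T₂/T₁)^(2/3).
T₂/T₁ = 5.69974e+08 / 1.20355e+06 = 473.576.
a₂ = 3.768e+10 · (473.576)^(2/3) m ≈ 2.289e+12 m = 2.289 Tm.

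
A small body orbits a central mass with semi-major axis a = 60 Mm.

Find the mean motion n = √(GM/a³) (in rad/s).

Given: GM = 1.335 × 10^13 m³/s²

Convert to SI: a = 60 Mm = 6e+07 m.
n = √(GM / a³).
n = √(1.335e+13 / (6e+07)³) rad/s ≈ 7.862e-06 rad/s.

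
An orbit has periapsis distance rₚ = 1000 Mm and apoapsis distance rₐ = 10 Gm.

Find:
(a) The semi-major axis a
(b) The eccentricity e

Convert to SI: rₚ = 1000 Mm = 1e+09 m; rₐ = 10 Gm = 1e+10 m.
(a) a = (rₚ + rₐ) / 2 = (1e+09 + 1e+10) / 2 ≈ 5.5e+09 m = 5.5 Gm.
(b) e = (rₐ − rₚ) / (rₐ + rₚ) = (1e+10 − 1e+09) / (1e+10 + 1e+09) ≈ 0.8182.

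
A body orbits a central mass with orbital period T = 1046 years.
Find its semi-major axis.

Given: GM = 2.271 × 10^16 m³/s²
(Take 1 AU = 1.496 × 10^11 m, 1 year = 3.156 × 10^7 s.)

Convert to SI: T = 1046 years = 3.30118e+10 s.
Invert Kepler's third law: a = (GM · T² / (4π²))^(1/3).
Substituting T = 3.30118e+10 s and GM = 2.271e+16 m³/s²:
a = (2.271e+16 · (3.30118e+10)² / (4π²))^(1/3) m
a ≈ 8.559e+11 m = 5.721 AU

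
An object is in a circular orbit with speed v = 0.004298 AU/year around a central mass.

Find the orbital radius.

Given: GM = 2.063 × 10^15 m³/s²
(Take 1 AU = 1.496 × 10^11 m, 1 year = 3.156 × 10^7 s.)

Convert to SI: v = 0.004298 AU/year = 20.3733 m/s.
For a circular orbit, v² = GM / r, so r = GM / v².
r = 2.063e+15 / (20.3733)² m ≈ 4.97e+12 m = 33.22 AU.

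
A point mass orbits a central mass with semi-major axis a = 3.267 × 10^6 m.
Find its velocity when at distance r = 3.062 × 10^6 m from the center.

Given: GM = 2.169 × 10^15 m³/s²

Vis-viva: v = √(GM · (2/r − 1/a)).
2/r − 1/a = 2/3.062e+06 − 1/3.267e+06 = 3.47077e-07 m⁻¹.
v = √(2.169e+15 · 3.47077e-07) m/s ≈ 2.744e+04 m/s = 27.44 km/s.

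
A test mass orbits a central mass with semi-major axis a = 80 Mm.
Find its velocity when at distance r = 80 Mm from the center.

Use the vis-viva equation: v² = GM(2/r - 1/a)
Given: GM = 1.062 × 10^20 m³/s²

Convert to SI: a = 80 Mm = 8e+07 m; r = 80 Mm = 8e+07 m.
Vis-viva: v = √(GM · (2/r − 1/a)).
2/r − 1/a = 2/8e+07 − 1/8e+07 = 1.25e-08 m⁻¹.
v = √(1.062e+20 · 1.25e-08) m/s ≈ 1.152e+06 m/s = 1152 km/s.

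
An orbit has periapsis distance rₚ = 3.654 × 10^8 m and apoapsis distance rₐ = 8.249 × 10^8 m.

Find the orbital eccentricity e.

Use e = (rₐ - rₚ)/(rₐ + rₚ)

e = (rₐ − rₚ) / (rₐ + rₚ).
e = (8.249e+08 − 3.654e+08) / (8.249e+08 + 3.654e+08) = 4.595e+08 / 1.1903e+09 ≈ 0.386.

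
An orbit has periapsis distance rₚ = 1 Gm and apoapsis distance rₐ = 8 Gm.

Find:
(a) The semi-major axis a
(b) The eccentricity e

Convert to SI: rₚ = 1 Gm = 1e+09 m; rₐ = 8 Gm = 8e+09 m.
(a) a = (rₚ + rₐ) / 2 = (1e+09 + 8e+09) / 2 ≈ 4.5e+09 m = 4.5 Gm.
(b) e = (rₐ − rₚ) / (rₐ + rₚ) = (8e+09 − 1e+09) / (8e+09 + 1e+09) ≈ 0.7778.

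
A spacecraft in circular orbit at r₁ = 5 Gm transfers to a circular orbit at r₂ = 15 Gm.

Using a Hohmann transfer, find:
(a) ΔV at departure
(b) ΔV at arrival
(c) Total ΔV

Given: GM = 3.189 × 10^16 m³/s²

Convert to SI: r₁ = 5 Gm = 5e+09 m; r₂ = 15 Gm = 1.5e+10 m.
Transfer semi-major axis: a_t = (r₁ + r₂)/2 = (5e+09 + 1.5e+10)/2 = 1e+10 m.
Circular speeds: v₁ = √(GM/r₁) = 2525.47 m/s, v₂ = √(GM/r₂) = 1458.08 m/s.
Transfer speeds (vis-viva v² = GM(2/r − 1/a_t)): v₁ᵗ = 3093.06 m/s, v₂ᵗ = 1031.02 m/s.
(a) ΔV₁ = |v₁ᵗ − v₁| ≈ 567.6 m/s = 567.6 m/s.
(b) ΔV₂ = |v₂ − v₂ᵗ| ≈ 427.1 m/s = 427.1 m/s.
(c) ΔV_total = ΔV₁ + ΔV₂ ≈ 994.6 m/s = 994.6 m/s.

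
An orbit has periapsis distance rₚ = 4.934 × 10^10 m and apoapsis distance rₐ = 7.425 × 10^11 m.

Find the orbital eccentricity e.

e = (rₐ − rₚ) / (rₐ + rₚ).
e = (7.425e+11 − 4.934e+10) / (7.425e+11 + 4.934e+10) = 6.9316e+11 / 7.9184e+11 ≈ 0.8754.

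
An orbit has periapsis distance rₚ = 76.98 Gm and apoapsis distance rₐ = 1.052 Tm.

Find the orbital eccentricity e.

Convert to SI: rₚ = 76.98 Gm = 7.698e+10 m; rₐ = 1.052 Tm = 1.052e+12 m.
e = (rₐ − rₚ) / (rₐ + rₚ).
e = (1.052e+12 − 7.698e+10) / (1.052e+12 + 7.698e+10) = 9.7502e+11 / 1.12898e+12 ≈ 0.8636.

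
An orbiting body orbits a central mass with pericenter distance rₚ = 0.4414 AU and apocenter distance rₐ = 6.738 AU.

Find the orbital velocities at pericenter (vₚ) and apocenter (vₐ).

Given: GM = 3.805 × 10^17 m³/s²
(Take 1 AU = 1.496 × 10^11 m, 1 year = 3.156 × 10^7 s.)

Convert to SI: rₚ = 0.4414 AU = 6.60334e+10 m; rₐ = 6.738 AU = 1.008e+12 m.
Use the vis-viva equation v² = GM(2/r − 1/a) with a = (rₚ + rₐ)/2 = (6.60334e+10 + 1.008e+12)/2 = 5.37019e+11 m.
vₚ = √(GM · (2/rₚ − 1/a)) = √(3.805e+17 · (2/6.60334e+10 − 1/5.37019e+11)) m/s ≈ 3289 m/s = 0.6938 AU/year.
vₐ = √(GM · (2/rₐ − 1/a)) = √(3.805e+17 · (2/1.008e+12 − 1/5.37019e+11)) m/s ≈ 215.4 m/s = 0.04545 AU/year.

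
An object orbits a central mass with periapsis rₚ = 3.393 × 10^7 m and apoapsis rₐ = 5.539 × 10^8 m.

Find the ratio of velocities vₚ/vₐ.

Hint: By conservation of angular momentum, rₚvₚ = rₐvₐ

Conservation of angular momentum gives rₚvₚ = rₐvₐ, so vₚ/vₐ = rₐ/rₚ.
vₚ/vₐ = 5.539e+08 / 3.393e+07 ≈ 16.32.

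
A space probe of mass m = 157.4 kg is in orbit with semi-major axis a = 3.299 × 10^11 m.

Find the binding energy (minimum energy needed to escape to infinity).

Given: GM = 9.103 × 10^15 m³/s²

Total orbital energy is E = −GMm/(2a); binding energy is E_bind = −E = GMm/(2a).
E_bind = 9.103e+15 · 157.4 / (2 · 3.299e+11) J ≈ 2.172e+06 J = 2.172 MJ.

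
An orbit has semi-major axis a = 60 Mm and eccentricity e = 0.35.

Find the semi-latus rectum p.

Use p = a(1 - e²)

Convert to SI: a = 60 Mm = 6e+07 m.
p = a (1 − e²).
p = 6e+07 · (1 − (0.35)²) = 6e+07 · 0.8775 ≈ 5.265e+07 m = 52.65 Mm.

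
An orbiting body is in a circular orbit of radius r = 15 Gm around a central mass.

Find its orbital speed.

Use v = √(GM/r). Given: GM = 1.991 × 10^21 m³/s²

Convert to SI: r = 15 Gm = 1.5e+10 m.
For a circular orbit, gravity supplies the centripetal force, so v = √(GM / r).
v = √(1.991e+21 / 1.5e+10) m/s ≈ 3.643e+05 m/s = 364.3 km/s.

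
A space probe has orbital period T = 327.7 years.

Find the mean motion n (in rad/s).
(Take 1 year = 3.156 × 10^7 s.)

Convert to SI: T = 327.7 years = 1.03422e+10 s.
n = 2π / T.
n = 2π / 1.03422e+10 s ≈ 6.075e-10 rad/s.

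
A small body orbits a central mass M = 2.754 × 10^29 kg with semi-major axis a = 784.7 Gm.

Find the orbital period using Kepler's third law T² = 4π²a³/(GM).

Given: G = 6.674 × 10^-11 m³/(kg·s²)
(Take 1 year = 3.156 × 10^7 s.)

Convert to SI: a = 784.7 Gm = 7.847e+11 m.
GM = G · M = 6.674e-11 · 2.754e+29 = 1.83802e+19 m³/s².
Kepler's third law: T = 2π √(a³ / GM).
Substituting a = 7.847e+11 m and GM = 1.83802e+19 m³/s²:
T = 2π √((7.847e+11)³ / 1.83802e+19) s
T ≈ 1.019e+09 s = 32.28 years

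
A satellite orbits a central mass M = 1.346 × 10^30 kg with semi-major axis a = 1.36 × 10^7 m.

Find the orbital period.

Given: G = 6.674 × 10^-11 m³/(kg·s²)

GM = G · M = 6.674e-11 · 1.346e+30 = 8.9832e+19 m³/s².
Kepler's third law: T = 2π √(a³ / GM).
Substituting a = 1.36e+07 m and GM = 8.9832e+19 m³/s²:
T = 2π √((1.36e+07)³ / 8.9832e+19) s
T ≈ 33.25 s = 33.25 seconds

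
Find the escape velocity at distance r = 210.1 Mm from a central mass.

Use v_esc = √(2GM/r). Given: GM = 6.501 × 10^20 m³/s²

Convert to SI: r = 210.1 Mm = 2.101e+08 m.
Escape velocity comes from setting total energy to zero: ½v² − GM/r = 0 ⇒ v_esc = √(2GM / r).
v_esc = √(2 · 6.501e+20 / 2.101e+08) m/s ≈ 2.488e+06 m/s = 2488 km/s.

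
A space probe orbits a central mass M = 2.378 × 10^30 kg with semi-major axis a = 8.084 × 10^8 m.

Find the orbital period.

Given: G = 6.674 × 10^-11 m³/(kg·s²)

GM = G · M = 6.674e-11 · 2.378e+30 = 1.58708e+20 m³/s².
Kepler's third law: T = 2π √(a³ / GM).
Substituting a = 8.084e+08 m and GM = 1.58708e+20 m³/s²:
T = 2π √((8.084e+08)³ / 1.58708e+20) s
T ≈ 1.146e+04 s = 3.184 hours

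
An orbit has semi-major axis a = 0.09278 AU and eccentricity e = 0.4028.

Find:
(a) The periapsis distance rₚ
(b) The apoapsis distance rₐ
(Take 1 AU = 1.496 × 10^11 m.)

Convert to SI: a = 0.09278 AU = 1.38799e+10 m.
(a) rₚ = a(1 − e) = 1.38799e+10 · (1 − 0.4028) = 1.38799e+10 · 0.5972 ≈ 8.289e+09 m = 0.05541 AU.
(b) rₐ = a(1 + e) = 1.38799e+10 · (1 + 0.4028) = 1.38799e+10 · 1.4028 ≈ 1.947e+10 m = 0.1302 AU.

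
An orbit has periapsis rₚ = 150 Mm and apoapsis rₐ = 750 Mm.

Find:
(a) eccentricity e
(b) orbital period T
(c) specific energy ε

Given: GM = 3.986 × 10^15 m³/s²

Convert to SI: rₚ = 150 Mm = 1.5e+08 m; rₐ = 750 Mm = 7.5e+08 m.
(a) e = (rₐ − rₚ)/(rₐ + rₚ) = (7.5e+08 − 1.5e+08)/(7.5e+08 + 1.5e+08) ≈ 0.6667
(b) With a = (rₚ + rₐ)/2 = 4.5e+08 m, T = 2π √(a³/GM) = 2π √((4.5e+08)³/3.986e+15) s ≈ 9.5e+05 s
(c) With a = (rₚ + rₐ)/2 = 4.5e+08 m, ε = −GM/(2a) = −3.986e+15/(2 · 4.5e+08) J/kg ≈ -4.429e+06 J/kg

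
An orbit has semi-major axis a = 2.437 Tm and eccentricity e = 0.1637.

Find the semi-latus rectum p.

Convert to SI: a = 2.437 Tm = 2.437e+12 m.
p = a (1 − e²).
p = 2.437e+12 · (1 − (0.1637)²) = 2.437e+12 · 0.973202 ≈ 2.372e+12 m = 2.372 Tm.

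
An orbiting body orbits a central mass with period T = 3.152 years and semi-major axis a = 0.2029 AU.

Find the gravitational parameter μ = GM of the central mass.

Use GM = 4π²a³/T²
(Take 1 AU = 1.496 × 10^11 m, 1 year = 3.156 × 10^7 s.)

Convert to SI: T = 3.152 years = 9.94771e+07 s; a = 0.2029 AU = 3.03538e+10 m.
GM = 4π² · a³ / T².
GM = 4π² · (3.03538e+10)³ / (9.94771e+07)² m³/s² ≈ 1.116e+17 m³/s² = 1.116 × 10^17 m³/s².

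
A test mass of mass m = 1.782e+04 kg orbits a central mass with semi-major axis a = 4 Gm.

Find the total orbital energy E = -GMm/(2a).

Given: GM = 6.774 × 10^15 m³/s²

Convert to SI: a = 4 Gm = 4e+09 m.
E = −GMm / (2a).
E = −6.774e+15 · 1.782e+04 / (2 · 4e+09) J ≈ -1.509e+10 J = -15.09 GJ.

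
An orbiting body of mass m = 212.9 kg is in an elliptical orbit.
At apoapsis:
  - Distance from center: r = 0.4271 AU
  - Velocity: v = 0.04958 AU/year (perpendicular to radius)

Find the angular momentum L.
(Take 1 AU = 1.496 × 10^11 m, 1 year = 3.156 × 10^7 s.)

Convert to SI: r = 0.4271 AU = 6.38942e+10 m; v = 0.04958 AU/year = 235.018 m/s.
Since v is perpendicular to r, L = m · v · r.
L = 212.9 · 235.018 · 6.38942e+10 kg·m²/s ≈ 3.197e+15 kg·m²/s.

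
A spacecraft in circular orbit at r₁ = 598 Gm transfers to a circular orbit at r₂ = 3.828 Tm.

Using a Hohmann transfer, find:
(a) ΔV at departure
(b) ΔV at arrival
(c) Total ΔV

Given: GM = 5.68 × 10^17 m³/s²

Convert to SI: r₁ = 598 Gm = 5.98e+11 m; r₂ = 3.828 Tm = 3.828e+12 m.
Transfer semi-major axis: a_t = (r₁ + r₂)/2 = (5.98e+11 + 3.828e+12)/2 = 2.213e+12 m.
Circular speeds: v₁ = √(GM/r₁) = 974.594 m/s, v₂ = √(GM/r₂) = 385.202 m/s.
Transfer speeds (vis-viva v² = GM(2/r − 1/a_t)): v₁ᵗ = 1281.8 m/s, v₂ᵗ = 200.239 m/s.
(a) ΔV₁ = |v₁ᵗ − v₁| ≈ 307.2 m/s = 307.2 m/s.
(b) ΔV₂ = |v₂ − v₂ᵗ| ≈ 185 m/s = 185 m/s.
(c) ΔV_total = ΔV₁ + ΔV₂ ≈ 492.2 m/s = 492.2 m/s.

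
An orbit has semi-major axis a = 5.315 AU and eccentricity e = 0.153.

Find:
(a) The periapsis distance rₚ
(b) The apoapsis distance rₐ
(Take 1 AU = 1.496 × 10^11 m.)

Convert to SI: a = 5.315 AU = 7.95124e+11 m.
(a) rₚ = a(1 − e) = 7.95124e+11 · (1 − 0.153) = 7.95124e+11 · 0.847 ≈ 6.735e+11 m = 4.502 AU.
(b) rₐ = a(1 + e) = 7.95124e+11 · (1 + 0.153) = 7.95124e+11 · 1.153 ≈ 9.168e+11 m = 6.128 AU.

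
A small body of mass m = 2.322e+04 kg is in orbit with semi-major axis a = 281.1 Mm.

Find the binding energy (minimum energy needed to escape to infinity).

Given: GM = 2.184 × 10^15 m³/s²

Convert to SI: a = 281.1 Mm = 2.811e+08 m.
Total orbital energy is E = −GMm/(2a); binding energy is E_bind = −E = GMm/(2a).
E_bind = 2.184e+15 · 2.322e+04 / (2 · 2.811e+08) J ≈ 9.02e+10 J = 90.2 GJ.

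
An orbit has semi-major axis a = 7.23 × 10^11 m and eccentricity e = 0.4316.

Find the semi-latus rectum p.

p = a (1 − e²).
p = 7.23e+11 · (1 − (0.4316)²) = 7.23e+11 · 0.813721 ≈ 5.883e+11 m = 5.883 × 10^11 m.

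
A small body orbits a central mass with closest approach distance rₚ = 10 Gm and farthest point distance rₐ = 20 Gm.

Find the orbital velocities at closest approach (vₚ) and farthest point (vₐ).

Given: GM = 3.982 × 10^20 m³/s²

Convert to SI: rₚ = 10 Gm = 1e+10 m; rₐ = 20 Gm = 2e+10 m.
Use the vis-viva equation v² = GM(2/r − 1/a) with a = (rₚ + rₐ)/2 = (1e+10 + 2e+10)/2 = 1.5e+10 m.
vₚ = √(GM · (2/rₚ − 1/a)) = √(3.982e+20 · (2/1e+10 − 1/1.5e+10)) m/s ≈ 2.304e+05 m/s = 230.4 km/s.
vₐ = √(GM · (2/rₐ − 1/a)) = √(3.982e+20 · (2/2e+10 − 1/1.5e+10)) m/s ≈ 1.152e+05 m/s = 115.2 km/s.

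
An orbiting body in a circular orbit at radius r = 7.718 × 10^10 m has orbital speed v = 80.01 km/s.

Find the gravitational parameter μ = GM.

Convert to SI: v = 80.01 km/s = 80010 m/s.
For a circular orbit v² = GM/r, so GM = v² · r.
GM = (80010)² · 7.718e+10 m³/s² ≈ 4.941e+20 m³/s² = 4.941 × 10^20 m³/s².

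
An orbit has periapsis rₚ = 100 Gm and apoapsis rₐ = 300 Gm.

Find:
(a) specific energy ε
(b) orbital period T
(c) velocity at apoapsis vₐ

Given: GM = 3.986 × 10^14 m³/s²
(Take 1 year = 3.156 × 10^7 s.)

Convert to SI: rₚ = 100 Gm = 1e+11 m; rₐ = 300 Gm = 3e+11 m.
(a) With a = (rₚ + rₐ)/2 = 2e+11 m, ε = −GM/(2a) = −3.986e+14/(2 · 2e+11) J/kg ≈ -996.5 J/kg
(b) With a = (rₚ + rₐ)/2 = 2e+11 m, T = 2π √(a³/GM) = 2π √((2e+11)³/3.986e+14) s ≈ 2.815e+10 s
(c) With a = (rₚ + rₐ)/2 = 2e+11 m, vₐ = √(GM (2/rₐ − 1/a)) = √(3.986e+14 · (2/3e+11 − 1/2e+11)) m/s ≈ 25.77 m/s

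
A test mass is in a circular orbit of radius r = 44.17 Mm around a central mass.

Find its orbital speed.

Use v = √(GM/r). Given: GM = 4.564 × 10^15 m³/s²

Convert to SI: r = 44.17 Mm = 4.417e+07 m.
For a circular orbit, gravity supplies the centripetal force, so v = √(GM / r).
v = √(4.564e+15 / 4.417e+07) m/s ≈ 1.017e+04 m/s = 10.17 km/s.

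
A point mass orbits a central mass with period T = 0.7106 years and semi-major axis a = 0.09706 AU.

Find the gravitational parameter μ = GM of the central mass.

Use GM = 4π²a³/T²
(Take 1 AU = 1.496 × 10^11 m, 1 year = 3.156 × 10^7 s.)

Convert to SI: T = 0.7106 years = 2.24265e+07 s; a = 0.09706 AU = 1.45202e+10 m.
GM = 4π² · a³ / T².
GM = 4π² · (1.45202e+10)³ / (2.24265e+07)² m³/s² ≈ 2.403e+17 m³/s² = 2.403 × 10^17 m³/s².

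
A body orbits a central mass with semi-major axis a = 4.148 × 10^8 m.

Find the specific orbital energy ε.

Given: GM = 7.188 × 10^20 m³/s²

ε = −GM / (2a).
ε = −7.188e+20 / (2 · 4.148e+08) J/kg ≈ -8.664e+11 J/kg = -866.4 GJ/kg.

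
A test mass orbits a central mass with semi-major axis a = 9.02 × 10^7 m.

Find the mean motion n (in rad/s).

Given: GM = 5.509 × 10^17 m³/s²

n = √(GM / a³).
n = √(5.509e+17 / (9.02e+07)³) rad/s ≈ 0.0008664 rad/s.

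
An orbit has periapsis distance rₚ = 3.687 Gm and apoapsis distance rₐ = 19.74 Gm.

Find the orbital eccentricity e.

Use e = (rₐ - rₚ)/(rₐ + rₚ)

Convert to SI: rₚ = 3.687 Gm = 3.687e+09 m; rₐ = 19.74 Gm = 1.974e+10 m.
e = (rₐ − rₚ) / (rₐ + rₚ).
e = (1.974e+10 − 3.687e+09) / (1.974e+10 + 3.687e+09) = 1.6053e+10 / 2.3427e+10 ≈ 0.6852.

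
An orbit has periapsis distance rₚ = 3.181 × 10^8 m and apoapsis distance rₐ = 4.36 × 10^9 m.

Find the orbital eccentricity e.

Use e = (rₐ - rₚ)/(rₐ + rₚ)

e = (rₐ − rₚ) / (rₐ + rₚ).
e = (4.36e+09 − 3.181e+08) / (4.36e+09 + 3.181e+08) = 4.0419e+09 / 4.6781e+09 ≈ 0.864.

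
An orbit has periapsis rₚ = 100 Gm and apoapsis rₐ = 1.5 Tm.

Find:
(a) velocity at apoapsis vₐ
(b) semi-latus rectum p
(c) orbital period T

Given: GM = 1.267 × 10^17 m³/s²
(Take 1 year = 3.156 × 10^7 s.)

Convert to SI: rₚ = 100 Gm = 1e+11 m; rₐ = 1.5 Tm = 1.5e+12 m.
(a) With a = (rₚ + rₐ)/2 = 8e+11 m, vₐ = √(GM (2/rₐ − 1/a)) = √(1.267e+17 · (2/1.5e+12 − 1/8e+11)) m/s ≈ 102.8 m/s
(b) From a = (rₚ + rₐ)/2 = 8e+11 m and e = (rₐ − rₚ)/(rₐ + rₚ) = 0.875, p = a(1 − e²) = 8e+11 · (1 − (0.875)²) ≈ 1.875e+11 m
(c) With a = (rₚ + rₐ)/2 = 8e+11 m, T = 2π √(a³/GM) = 2π √((8e+11)³/1.267e+17) s ≈ 1.263e+10 s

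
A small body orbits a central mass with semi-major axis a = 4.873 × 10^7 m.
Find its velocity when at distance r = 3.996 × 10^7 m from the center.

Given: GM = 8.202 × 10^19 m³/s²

Vis-viva: v = √(GM · (2/r − 1/a)).
2/r − 1/a = 2/3.996e+07 − 1/4.873e+07 = 2.95288e-08 m⁻¹.
v = √(8.202e+19 · 2.95288e-08) m/s ≈ 1.556e+06 m/s = 1556 km/s.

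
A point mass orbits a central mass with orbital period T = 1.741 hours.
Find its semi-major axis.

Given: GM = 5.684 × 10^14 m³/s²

Convert to SI: T = 1.741 hours = 6267.6 s.
Invert Kepler's third law: a = (GM · T² / (4π²))^(1/3).
Substituting T = 6267.6 s and GM = 5.684e+14 m³/s²:
a = (5.684e+14 · (6267.6)² / (4π²))^(1/3) m
a ≈ 8.27e+06 m = 8.27 × 10^6 m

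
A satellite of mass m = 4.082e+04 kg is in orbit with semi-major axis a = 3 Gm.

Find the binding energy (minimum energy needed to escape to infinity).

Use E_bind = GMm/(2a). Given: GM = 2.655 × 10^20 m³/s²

Convert to SI: a = 3 Gm = 3e+09 m.
Total orbital energy is E = −GMm/(2a); binding energy is E_bind = −E = GMm/(2a).
E_bind = 2.655e+20 · 4.082e+04 / (2 · 3e+09) J ≈ 1.806e+15 J = 1.806 PJ.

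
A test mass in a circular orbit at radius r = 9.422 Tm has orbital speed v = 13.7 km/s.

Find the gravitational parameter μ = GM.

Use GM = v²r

Convert to SI: r = 9.422 Tm = 9.422e+12 m; v = 13.7 km/s = 13700 m/s.
For a circular orbit v² = GM/r, so GM = v² · r.
GM = (13700)² · 9.422e+12 m³/s² ≈ 1.768e+21 m³/s² = 1.768 × 10^21 m³/s².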